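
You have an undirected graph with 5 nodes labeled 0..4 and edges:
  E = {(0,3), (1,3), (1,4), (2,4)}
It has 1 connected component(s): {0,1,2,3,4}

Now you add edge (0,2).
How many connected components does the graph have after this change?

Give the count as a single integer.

Initial component count: 1
Add (0,2): endpoints already in same component. Count unchanged: 1.
New component count: 1

Answer: 1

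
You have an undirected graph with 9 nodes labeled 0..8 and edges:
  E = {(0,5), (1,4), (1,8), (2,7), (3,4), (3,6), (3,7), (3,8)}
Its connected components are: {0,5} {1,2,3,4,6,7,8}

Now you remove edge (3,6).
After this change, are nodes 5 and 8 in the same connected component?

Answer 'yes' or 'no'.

Answer: no

Derivation:
Initial components: {0,5} {1,2,3,4,6,7,8}
Removing edge (3,6): it was a bridge — component count 2 -> 3.
New components: {0,5} {1,2,3,4,7,8} {6}
Are 5 and 8 in the same component? no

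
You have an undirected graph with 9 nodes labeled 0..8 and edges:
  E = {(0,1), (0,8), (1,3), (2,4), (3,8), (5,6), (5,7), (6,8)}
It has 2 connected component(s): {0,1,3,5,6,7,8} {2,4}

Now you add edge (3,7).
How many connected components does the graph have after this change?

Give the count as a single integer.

Answer: 2

Derivation:
Initial component count: 2
Add (3,7): endpoints already in same component. Count unchanged: 2.
New component count: 2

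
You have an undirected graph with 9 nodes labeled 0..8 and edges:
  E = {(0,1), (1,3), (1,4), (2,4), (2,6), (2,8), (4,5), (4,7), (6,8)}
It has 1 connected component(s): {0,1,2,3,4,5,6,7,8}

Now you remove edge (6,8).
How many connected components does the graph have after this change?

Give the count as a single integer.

Answer: 1

Derivation:
Initial component count: 1
Remove (6,8): not a bridge. Count unchanged: 1.
  After removal, components: {0,1,2,3,4,5,6,7,8}
New component count: 1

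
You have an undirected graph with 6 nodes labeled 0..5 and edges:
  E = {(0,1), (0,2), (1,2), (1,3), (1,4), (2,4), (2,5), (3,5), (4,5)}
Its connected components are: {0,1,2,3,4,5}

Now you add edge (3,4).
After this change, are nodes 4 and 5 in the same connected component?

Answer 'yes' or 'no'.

Initial components: {0,1,2,3,4,5}
Adding edge (3,4): both already in same component {0,1,2,3,4,5}. No change.
New components: {0,1,2,3,4,5}
Are 4 and 5 in the same component? yes

Answer: yes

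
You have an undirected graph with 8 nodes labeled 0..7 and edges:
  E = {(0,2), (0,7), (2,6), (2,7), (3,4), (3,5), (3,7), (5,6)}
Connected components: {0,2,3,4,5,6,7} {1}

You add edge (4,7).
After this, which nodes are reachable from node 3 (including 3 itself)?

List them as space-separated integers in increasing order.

Before: nodes reachable from 3: {0,2,3,4,5,6,7}
Adding (4,7): both endpoints already in same component. Reachability from 3 unchanged.
After: nodes reachable from 3: {0,2,3,4,5,6,7}

Answer: 0 2 3 4 5 6 7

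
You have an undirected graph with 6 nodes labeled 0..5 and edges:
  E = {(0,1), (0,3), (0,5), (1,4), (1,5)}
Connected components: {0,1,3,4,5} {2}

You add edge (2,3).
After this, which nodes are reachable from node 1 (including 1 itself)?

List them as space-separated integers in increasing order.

Before: nodes reachable from 1: {0,1,3,4,5}
Adding (2,3): merges 1's component with another. Reachability grows.
After: nodes reachable from 1: {0,1,2,3,4,5}

Answer: 0 1 2 3 4 5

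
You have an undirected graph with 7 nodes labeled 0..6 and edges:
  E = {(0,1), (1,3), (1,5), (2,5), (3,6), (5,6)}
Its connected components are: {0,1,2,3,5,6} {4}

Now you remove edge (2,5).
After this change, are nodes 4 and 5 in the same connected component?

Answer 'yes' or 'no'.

Initial components: {0,1,2,3,5,6} {4}
Removing edge (2,5): it was a bridge — component count 2 -> 3.
New components: {0,1,3,5,6} {2} {4}
Are 4 and 5 in the same component? no

Answer: no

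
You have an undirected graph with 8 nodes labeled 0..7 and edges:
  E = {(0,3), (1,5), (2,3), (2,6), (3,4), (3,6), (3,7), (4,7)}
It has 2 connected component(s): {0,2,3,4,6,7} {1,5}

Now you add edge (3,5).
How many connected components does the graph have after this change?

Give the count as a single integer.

Initial component count: 2
Add (3,5): merges two components. Count decreases: 2 -> 1.
New component count: 1

Answer: 1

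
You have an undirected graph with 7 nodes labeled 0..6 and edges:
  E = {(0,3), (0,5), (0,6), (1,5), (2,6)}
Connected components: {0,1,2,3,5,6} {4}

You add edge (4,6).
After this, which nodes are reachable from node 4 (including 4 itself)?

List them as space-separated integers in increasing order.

Before: nodes reachable from 4: {4}
Adding (4,6): merges 4's component with another. Reachability grows.
After: nodes reachable from 4: {0,1,2,3,4,5,6}

Answer: 0 1 2 3 4 5 6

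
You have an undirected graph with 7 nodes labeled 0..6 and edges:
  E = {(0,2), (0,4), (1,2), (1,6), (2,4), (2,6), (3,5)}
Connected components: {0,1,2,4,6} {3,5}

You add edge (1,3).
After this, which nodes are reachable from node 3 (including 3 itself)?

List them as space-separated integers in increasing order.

Answer: 0 1 2 3 4 5 6

Derivation:
Before: nodes reachable from 3: {3,5}
Adding (1,3): merges 3's component with another. Reachability grows.
After: nodes reachable from 3: {0,1,2,3,4,5,6}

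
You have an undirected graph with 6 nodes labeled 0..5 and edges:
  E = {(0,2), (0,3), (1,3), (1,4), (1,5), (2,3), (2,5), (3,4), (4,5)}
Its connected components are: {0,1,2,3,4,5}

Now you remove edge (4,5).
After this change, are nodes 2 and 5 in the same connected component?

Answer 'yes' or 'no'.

Initial components: {0,1,2,3,4,5}
Removing edge (4,5): not a bridge — component count unchanged at 1.
New components: {0,1,2,3,4,5}
Are 2 and 5 in the same component? yes

Answer: yes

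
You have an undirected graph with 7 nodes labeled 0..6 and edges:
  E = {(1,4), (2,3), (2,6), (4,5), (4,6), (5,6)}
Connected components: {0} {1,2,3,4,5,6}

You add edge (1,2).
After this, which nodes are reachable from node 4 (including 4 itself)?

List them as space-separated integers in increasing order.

Before: nodes reachable from 4: {1,2,3,4,5,6}
Adding (1,2): both endpoints already in same component. Reachability from 4 unchanged.
After: nodes reachable from 4: {1,2,3,4,5,6}

Answer: 1 2 3 4 5 6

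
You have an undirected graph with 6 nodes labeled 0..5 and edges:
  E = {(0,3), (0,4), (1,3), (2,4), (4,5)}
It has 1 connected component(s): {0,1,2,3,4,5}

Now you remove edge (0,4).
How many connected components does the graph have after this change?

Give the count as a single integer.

Initial component count: 1
Remove (0,4): it was a bridge. Count increases: 1 -> 2.
  After removal, components: {0,1,3} {2,4,5}
New component count: 2

Answer: 2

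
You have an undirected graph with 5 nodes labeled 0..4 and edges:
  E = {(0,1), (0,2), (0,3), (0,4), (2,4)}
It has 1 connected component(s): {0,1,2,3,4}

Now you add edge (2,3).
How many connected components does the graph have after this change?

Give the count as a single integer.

Initial component count: 1
Add (2,3): endpoints already in same component. Count unchanged: 1.
New component count: 1

Answer: 1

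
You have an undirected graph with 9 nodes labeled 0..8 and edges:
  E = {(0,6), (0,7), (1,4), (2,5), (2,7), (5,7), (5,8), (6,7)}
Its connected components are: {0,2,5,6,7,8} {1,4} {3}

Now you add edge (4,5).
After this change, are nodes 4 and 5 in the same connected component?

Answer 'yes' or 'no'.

Answer: yes

Derivation:
Initial components: {0,2,5,6,7,8} {1,4} {3}
Adding edge (4,5): merges {1,4} and {0,2,5,6,7,8}.
New components: {0,1,2,4,5,6,7,8} {3}
Are 4 and 5 in the same component? yes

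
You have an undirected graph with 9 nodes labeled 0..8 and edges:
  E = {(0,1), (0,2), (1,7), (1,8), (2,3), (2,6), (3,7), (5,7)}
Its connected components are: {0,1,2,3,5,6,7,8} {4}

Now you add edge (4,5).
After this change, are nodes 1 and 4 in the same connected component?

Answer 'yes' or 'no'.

Initial components: {0,1,2,3,5,6,7,8} {4}
Adding edge (4,5): merges {4} and {0,1,2,3,5,6,7,8}.
New components: {0,1,2,3,4,5,6,7,8}
Are 1 and 4 in the same component? yes

Answer: yes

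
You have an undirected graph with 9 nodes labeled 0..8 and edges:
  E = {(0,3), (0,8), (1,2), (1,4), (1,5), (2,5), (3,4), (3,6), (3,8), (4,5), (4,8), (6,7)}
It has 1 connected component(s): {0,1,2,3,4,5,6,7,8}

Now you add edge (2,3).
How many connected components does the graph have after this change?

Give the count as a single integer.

Answer: 1

Derivation:
Initial component count: 1
Add (2,3): endpoints already in same component. Count unchanged: 1.
New component count: 1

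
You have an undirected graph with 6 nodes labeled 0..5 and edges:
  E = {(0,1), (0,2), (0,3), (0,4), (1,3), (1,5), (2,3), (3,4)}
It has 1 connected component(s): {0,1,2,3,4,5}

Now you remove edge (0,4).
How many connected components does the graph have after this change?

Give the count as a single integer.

Answer: 1

Derivation:
Initial component count: 1
Remove (0,4): not a bridge. Count unchanged: 1.
  After removal, components: {0,1,2,3,4,5}
New component count: 1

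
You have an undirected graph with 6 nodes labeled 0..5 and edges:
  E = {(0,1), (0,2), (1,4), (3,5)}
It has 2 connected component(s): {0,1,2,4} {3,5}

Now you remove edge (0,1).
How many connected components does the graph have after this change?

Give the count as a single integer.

Answer: 3

Derivation:
Initial component count: 2
Remove (0,1): it was a bridge. Count increases: 2 -> 3.
  After removal, components: {0,2} {1,4} {3,5}
New component count: 3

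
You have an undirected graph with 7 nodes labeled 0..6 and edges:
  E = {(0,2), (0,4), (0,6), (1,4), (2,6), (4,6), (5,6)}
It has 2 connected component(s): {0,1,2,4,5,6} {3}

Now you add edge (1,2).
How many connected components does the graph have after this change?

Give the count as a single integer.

Answer: 2

Derivation:
Initial component count: 2
Add (1,2): endpoints already in same component. Count unchanged: 2.
New component count: 2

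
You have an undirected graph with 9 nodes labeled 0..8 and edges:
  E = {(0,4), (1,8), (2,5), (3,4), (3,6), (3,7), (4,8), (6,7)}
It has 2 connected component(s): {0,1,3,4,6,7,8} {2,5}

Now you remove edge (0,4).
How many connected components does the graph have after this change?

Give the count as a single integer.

Initial component count: 2
Remove (0,4): it was a bridge. Count increases: 2 -> 3.
  After removal, components: {0} {1,3,4,6,7,8} {2,5}
New component count: 3

Answer: 3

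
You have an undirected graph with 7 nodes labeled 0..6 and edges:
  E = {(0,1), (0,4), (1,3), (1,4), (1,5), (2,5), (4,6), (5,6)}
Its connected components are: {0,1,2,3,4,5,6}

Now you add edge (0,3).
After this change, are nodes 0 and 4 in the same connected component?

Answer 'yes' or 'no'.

Answer: yes

Derivation:
Initial components: {0,1,2,3,4,5,6}
Adding edge (0,3): both already in same component {0,1,2,3,4,5,6}. No change.
New components: {0,1,2,3,4,5,6}
Are 0 and 4 in the same component? yes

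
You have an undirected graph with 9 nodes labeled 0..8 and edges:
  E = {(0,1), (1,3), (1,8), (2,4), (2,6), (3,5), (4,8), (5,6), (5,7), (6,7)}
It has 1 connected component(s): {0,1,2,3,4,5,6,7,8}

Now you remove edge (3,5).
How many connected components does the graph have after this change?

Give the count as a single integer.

Initial component count: 1
Remove (3,5): not a bridge. Count unchanged: 1.
  After removal, components: {0,1,2,3,4,5,6,7,8}
New component count: 1

Answer: 1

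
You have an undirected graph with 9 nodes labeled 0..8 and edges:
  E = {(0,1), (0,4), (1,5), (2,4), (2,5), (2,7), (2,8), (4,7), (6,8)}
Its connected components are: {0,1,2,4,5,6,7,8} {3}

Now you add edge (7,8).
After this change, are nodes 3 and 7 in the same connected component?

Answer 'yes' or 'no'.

Initial components: {0,1,2,4,5,6,7,8} {3}
Adding edge (7,8): both already in same component {0,1,2,4,5,6,7,8}. No change.
New components: {0,1,2,4,5,6,7,8} {3}
Are 3 and 7 in the same component? no

Answer: no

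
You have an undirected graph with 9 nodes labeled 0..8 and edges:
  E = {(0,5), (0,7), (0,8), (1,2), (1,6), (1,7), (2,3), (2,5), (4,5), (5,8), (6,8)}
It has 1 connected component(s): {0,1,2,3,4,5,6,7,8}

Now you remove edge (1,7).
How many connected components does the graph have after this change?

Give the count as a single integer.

Initial component count: 1
Remove (1,7): not a bridge. Count unchanged: 1.
  After removal, components: {0,1,2,3,4,5,6,7,8}
New component count: 1

Answer: 1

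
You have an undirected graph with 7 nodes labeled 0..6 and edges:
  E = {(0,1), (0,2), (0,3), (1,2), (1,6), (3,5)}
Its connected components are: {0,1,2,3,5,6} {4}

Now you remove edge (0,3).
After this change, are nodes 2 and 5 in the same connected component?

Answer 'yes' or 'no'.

Answer: no

Derivation:
Initial components: {0,1,2,3,5,6} {4}
Removing edge (0,3): it was a bridge — component count 2 -> 3.
New components: {0,1,2,6} {3,5} {4}
Are 2 and 5 in the same component? no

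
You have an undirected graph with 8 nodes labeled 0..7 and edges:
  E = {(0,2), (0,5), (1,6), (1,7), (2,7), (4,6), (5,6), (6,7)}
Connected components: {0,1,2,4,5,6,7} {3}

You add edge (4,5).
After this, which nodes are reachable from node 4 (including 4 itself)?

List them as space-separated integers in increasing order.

Answer: 0 1 2 4 5 6 7

Derivation:
Before: nodes reachable from 4: {0,1,2,4,5,6,7}
Adding (4,5): both endpoints already in same component. Reachability from 4 unchanged.
After: nodes reachable from 4: {0,1,2,4,5,6,7}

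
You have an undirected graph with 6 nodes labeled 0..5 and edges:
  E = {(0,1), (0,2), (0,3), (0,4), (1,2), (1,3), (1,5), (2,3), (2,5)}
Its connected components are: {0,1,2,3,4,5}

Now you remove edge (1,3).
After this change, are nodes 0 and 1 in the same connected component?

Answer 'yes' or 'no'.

Initial components: {0,1,2,3,4,5}
Removing edge (1,3): not a bridge — component count unchanged at 1.
New components: {0,1,2,3,4,5}
Are 0 and 1 in the same component? yes

Answer: yes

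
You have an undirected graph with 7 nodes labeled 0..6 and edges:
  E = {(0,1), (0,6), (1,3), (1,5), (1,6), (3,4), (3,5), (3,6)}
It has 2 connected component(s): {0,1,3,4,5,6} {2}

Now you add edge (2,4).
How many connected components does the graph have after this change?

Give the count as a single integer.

Answer: 1

Derivation:
Initial component count: 2
Add (2,4): merges two components. Count decreases: 2 -> 1.
New component count: 1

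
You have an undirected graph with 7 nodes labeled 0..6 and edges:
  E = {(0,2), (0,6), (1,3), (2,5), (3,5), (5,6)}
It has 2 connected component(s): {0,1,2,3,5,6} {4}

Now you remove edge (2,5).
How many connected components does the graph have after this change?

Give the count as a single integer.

Initial component count: 2
Remove (2,5): not a bridge. Count unchanged: 2.
  After removal, components: {0,1,2,3,5,6} {4}
New component count: 2

Answer: 2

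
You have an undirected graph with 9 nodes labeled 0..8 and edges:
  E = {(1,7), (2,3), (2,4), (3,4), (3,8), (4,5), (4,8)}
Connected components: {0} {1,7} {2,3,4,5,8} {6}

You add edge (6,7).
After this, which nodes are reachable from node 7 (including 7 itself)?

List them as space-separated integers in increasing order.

Answer: 1 6 7

Derivation:
Before: nodes reachable from 7: {1,7}
Adding (6,7): merges 7's component with another. Reachability grows.
After: nodes reachable from 7: {1,6,7}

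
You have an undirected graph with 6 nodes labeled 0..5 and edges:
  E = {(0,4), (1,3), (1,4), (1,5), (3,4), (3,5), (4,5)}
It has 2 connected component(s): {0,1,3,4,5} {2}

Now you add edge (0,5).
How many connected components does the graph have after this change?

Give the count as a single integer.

Answer: 2

Derivation:
Initial component count: 2
Add (0,5): endpoints already in same component. Count unchanged: 2.
New component count: 2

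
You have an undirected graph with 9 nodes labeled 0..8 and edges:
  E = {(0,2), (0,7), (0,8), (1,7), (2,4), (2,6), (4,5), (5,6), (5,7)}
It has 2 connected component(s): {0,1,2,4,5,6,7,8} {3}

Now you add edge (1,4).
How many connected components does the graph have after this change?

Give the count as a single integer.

Initial component count: 2
Add (1,4): endpoints already in same component. Count unchanged: 2.
New component count: 2

Answer: 2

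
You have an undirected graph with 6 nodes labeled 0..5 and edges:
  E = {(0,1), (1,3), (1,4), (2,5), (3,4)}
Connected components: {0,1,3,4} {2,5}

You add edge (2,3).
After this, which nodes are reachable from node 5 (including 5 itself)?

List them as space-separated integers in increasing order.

Answer: 0 1 2 3 4 5

Derivation:
Before: nodes reachable from 5: {2,5}
Adding (2,3): merges 5's component with another. Reachability grows.
After: nodes reachable from 5: {0,1,2,3,4,5}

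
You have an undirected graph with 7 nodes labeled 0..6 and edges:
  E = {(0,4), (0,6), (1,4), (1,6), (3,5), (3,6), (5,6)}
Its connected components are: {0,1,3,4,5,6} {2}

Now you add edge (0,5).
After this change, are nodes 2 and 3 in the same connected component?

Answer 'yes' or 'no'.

Answer: no

Derivation:
Initial components: {0,1,3,4,5,6} {2}
Adding edge (0,5): both already in same component {0,1,3,4,5,6}. No change.
New components: {0,1,3,4,5,6} {2}
Are 2 and 3 in the same component? no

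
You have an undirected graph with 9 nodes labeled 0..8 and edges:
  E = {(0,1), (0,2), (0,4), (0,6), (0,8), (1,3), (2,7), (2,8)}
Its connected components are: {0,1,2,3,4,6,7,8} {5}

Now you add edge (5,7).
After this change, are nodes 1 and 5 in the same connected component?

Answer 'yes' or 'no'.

Answer: yes

Derivation:
Initial components: {0,1,2,3,4,6,7,8} {5}
Adding edge (5,7): merges {5} and {0,1,2,3,4,6,7,8}.
New components: {0,1,2,3,4,5,6,7,8}
Are 1 and 5 in the same component? yes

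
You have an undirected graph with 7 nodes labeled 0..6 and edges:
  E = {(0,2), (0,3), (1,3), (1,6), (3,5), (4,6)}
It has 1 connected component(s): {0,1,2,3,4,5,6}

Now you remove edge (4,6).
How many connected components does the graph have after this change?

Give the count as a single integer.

Initial component count: 1
Remove (4,6): it was a bridge. Count increases: 1 -> 2.
  After removal, components: {0,1,2,3,5,6} {4}
New component count: 2

Answer: 2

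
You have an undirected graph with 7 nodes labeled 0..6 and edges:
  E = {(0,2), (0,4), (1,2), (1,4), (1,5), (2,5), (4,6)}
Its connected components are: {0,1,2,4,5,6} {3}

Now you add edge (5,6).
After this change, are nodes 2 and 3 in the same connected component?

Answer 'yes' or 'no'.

Answer: no

Derivation:
Initial components: {0,1,2,4,5,6} {3}
Adding edge (5,6): both already in same component {0,1,2,4,5,6}. No change.
New components: {0,1,2,4,5,6} {3}
Are 2 and 3 in the same component? no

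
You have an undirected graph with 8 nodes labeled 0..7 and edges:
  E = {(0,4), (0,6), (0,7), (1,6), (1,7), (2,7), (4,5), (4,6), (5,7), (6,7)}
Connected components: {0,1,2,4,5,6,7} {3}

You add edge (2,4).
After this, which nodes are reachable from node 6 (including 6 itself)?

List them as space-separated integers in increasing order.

Before: nodes reachable from 6: {0,1,2,4,5,6,7}
Adding (2,4): both endpoints already in same component. Reachability from 6 unchanged.
After: nodes reachable from 6: {0,1,2,4,5,6,7}

Answer: 0 1 2 4 5 6 7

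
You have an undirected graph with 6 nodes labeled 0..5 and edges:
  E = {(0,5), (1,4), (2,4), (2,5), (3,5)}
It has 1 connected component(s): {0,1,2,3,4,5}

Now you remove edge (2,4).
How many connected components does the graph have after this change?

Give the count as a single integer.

Initial component count: 1
Remove (2,4): it was a bridge. Count increases: 1 -> 2.
  After removal, components: {0,2,3,5} {1,4}
New component count: 2

Answer: 2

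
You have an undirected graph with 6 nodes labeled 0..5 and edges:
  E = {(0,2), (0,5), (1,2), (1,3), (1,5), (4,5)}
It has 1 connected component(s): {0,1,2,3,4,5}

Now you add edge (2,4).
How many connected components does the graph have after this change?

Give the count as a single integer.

Initial component count: 1
Add (2,4): endpoints already in same component. Count unchanged: 1.
New component count: 1

Answer: 1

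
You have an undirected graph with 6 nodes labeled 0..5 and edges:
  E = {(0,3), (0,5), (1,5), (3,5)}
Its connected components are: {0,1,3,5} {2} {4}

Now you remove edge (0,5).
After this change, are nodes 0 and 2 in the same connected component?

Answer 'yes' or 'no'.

Answer: no

Derivation:
Initial components: {0,1,3,5} {2} {4}
Removing edge (0,5): not a bridge — component count unchanged at 3.
New components: {0,1,3,5} {2} {4}
Are 0 and 2 in the same component? no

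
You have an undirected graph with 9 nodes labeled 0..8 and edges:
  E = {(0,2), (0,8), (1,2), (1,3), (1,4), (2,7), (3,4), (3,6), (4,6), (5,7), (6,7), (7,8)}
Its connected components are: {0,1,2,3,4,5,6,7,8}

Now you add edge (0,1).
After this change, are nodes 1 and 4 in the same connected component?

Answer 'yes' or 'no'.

Initial components: {0,1,2,3,4,5,6,7,8}
Adding edge (0,1): both already in same component {0,1,2,3,4,5,6,7,8}. No change.
New components: {0,1,2,3,4,5,6,7,8}
Are 1 and 4 in the same component? yes

Answer: yes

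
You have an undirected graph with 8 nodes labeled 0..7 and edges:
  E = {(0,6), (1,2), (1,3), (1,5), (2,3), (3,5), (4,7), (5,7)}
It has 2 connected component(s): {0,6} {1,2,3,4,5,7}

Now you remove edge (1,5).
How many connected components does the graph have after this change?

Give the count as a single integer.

Initial component count: 2
Remove (1,5): not a bridge. Count unchanged: 2.
  After removal, components: {0,6} {1,2,3,4,5,7}
New component count: 2

Answer: 2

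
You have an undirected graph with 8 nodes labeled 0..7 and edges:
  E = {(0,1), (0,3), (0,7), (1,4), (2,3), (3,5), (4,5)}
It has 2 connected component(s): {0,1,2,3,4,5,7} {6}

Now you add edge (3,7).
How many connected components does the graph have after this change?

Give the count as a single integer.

Answer: 2

Derivation:
Initial component count: 2
Add (3,7): endpoints already in same component. Count unchanged: 2.
New component count: 2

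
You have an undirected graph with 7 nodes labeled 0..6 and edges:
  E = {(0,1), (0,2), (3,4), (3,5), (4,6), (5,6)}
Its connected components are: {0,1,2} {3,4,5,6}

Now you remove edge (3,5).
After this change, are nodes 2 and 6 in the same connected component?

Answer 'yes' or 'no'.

Initial components: {0,1,2} {3,4,5,6}
Removing edge (3,5): not a bridge — component count unchanged at 2.
New components: {0,1,2} {3,4,5,6}
Are 2 and 6 in the same component? no

Answer: no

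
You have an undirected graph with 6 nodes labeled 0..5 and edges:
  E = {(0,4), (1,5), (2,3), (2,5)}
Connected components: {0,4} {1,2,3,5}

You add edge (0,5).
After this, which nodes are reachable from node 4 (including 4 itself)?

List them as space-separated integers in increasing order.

Before: nodes reachable from 4: {0,4}
Adding (0,5): merges 4's component with another. Reachability grows.
After: nodes reachable from 4: {0,1,2,3,4,5}

Answer: 0 1 2 3 4 5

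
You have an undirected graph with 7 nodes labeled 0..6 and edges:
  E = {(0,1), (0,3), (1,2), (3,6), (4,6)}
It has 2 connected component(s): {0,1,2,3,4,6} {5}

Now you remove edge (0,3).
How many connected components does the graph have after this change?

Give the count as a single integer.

Initial component count: 2
Remove (0,3): it was a bridge. Count increases: 2 -> 3.
  After removal, components: {0,1,2} {3,4,6} {5}
New component count: 3

Answer: 3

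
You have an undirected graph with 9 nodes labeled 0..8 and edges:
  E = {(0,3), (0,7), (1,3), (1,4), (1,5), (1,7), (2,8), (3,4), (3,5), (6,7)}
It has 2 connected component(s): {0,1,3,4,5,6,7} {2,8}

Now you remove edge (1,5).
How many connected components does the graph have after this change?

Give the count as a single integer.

Answer: 2

Derivation:
Initial component count: 2
Remove (1,5): not a bridge. Count unchanged: 2.
  After removal, components: {0,1,3,4,5,6,7} {2,8}
New component count: 2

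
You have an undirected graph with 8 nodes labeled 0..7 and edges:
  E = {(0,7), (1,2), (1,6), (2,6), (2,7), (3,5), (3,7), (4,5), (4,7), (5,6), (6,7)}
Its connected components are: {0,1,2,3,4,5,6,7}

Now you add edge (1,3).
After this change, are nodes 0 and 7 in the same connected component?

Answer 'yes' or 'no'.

Answer: yes

Derivation:
Initial components: {0,1,2,3,4,5,6,7}
Adding edge (1,3): both already in same component {0,1,2,3,4,5,6,7}. No change.
New components: {0,1,2,3,4,5,6,7}
Are 0 and 7 in the same component? yes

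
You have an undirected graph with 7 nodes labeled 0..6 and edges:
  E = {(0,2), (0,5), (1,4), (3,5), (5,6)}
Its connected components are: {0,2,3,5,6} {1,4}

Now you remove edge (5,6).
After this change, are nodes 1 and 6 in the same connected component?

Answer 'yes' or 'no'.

Initial components: {0,2,3,5,6} {1,4}
Removing edge (5,6): it was a bridge — component count 2 -> 3.
New components: {0,2,3,5} {1,4} {6}
Are 1 and 6 in the same component? no

Answer: no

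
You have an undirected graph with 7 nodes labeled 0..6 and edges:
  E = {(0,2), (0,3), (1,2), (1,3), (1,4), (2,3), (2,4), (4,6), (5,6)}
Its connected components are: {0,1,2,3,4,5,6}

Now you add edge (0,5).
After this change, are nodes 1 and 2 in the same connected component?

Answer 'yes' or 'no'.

Initial components: {0,1,2,3,4,5,6}
Adding edge (0,5): both already in same component {0,1,2,3,4,5,6}. No change.
New components: {0,1,2,3,4,5,6}
Are 1 and 2 in the same component? yes

Answer: yes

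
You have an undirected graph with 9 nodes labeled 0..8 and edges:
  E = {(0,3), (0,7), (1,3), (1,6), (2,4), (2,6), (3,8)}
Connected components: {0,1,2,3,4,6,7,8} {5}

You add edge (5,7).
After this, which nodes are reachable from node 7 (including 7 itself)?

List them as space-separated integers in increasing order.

Answer: 0 1 2 3 4 5 6 7 8

Derivation:
Before: nodes reachable from 7: {0,1,2,3,4,6,7,8}
Adding (5,7): merges 7's component with another. Reachability grows.
After: nodes reachable from 7: {0,1,2,3,4,5,6,7,8}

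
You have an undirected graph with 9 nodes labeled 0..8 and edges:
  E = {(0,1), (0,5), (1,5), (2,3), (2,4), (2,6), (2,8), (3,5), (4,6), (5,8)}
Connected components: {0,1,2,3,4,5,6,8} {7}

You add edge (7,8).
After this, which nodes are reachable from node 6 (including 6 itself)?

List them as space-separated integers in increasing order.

Before: nodes reachable from 6: {0,1,2,3,4,5,6,8}
Adding (7,8): merges 6's component with another. Reachability grows.
After: nodes reachable from 6: {0,1,2,3,4,5,6,7,8}

Answer: 0 1 2 3 4 5 6 7 8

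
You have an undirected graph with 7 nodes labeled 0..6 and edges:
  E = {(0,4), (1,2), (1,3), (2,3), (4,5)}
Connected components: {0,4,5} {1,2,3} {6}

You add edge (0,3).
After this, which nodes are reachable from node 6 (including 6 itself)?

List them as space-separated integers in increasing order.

Before: nodes reachable from 6: {6}
Adding (0,3): merges two components, but neither contains 6. Reachability from 6 unchanged.
After: nodes reachable from 6: {6}

Answer: 6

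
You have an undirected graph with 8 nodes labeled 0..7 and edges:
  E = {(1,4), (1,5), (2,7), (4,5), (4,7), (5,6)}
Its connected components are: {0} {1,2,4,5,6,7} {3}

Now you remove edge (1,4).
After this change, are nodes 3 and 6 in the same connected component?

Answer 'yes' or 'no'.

Initial components: {0} {1,2,4,5,6,7} {3}
Removing edge (1,4): not a bridge — component count unchanged at 3.
New components: {0} {1,2,4,5,6,7} {3}
Are 3 and 6 in the same component? no

Answer: no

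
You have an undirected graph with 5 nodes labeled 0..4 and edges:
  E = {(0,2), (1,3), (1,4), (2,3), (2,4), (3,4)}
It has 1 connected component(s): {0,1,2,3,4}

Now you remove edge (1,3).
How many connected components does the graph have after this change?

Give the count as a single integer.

Answer: 1

Derivation:
Initial component count: 1
Remove (1,3): not a bridge. Count unchanged: 1.
  After removal, components: {0,1,2,3,4}
New component count: 1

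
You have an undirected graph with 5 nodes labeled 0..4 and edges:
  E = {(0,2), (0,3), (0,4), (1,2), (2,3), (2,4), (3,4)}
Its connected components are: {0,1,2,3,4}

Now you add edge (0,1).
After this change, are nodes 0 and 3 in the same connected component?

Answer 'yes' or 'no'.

Initial components: {0,1,2,3,4}
Adding edge (0,1): both already in same component {0,1,2,3,4}. No change.
New components: {0,1,2,3,4}
Are 0 and 3 in the same component? yes

Answer: yes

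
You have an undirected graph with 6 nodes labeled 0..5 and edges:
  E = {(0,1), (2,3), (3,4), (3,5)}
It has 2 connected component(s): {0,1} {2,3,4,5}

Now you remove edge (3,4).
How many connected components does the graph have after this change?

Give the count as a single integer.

Answer: 3

Derivation:
Initial component count: 2
Remove (3,4): it was a bridge. Count increases: 2 -> 3.
  After removal, components: {0,1} {2,3,5} {4}
New component count: 3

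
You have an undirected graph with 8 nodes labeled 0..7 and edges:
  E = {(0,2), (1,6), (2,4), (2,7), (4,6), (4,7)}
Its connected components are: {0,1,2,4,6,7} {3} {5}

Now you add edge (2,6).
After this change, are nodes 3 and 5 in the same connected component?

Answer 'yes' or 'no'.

Initial components: {0,1,2,4,6,7} {3} {5}
Adding edge (2,6): both already in same component {0,1,2,4,6,7}. No change.
New components: {0,1,2,4,6,7} {3} {5}
Are 3 and 5 in the same component? no

Answer: no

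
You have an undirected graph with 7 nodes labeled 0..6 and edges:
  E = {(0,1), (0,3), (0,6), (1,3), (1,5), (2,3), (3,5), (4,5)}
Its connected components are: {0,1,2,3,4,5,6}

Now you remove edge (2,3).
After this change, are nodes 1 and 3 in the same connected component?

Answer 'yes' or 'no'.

Initial components: {0,1,2,3,4,5,6}
Removing edge (2,3): it was a bridge — component count 1 -> 2.
New components: {0,1,3,4,5,6} {2}
Are 1 and 3 in the same component? yes

Answer: yes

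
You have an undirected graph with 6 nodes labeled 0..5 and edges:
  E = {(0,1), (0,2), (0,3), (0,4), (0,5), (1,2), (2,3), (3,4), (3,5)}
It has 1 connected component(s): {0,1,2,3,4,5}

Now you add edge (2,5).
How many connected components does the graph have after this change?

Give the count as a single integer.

Answer: 1

Derivation:
Initial component count: 1
Add (2,5): endpoints already in same component. Count unchanged: 1.
New component count: 1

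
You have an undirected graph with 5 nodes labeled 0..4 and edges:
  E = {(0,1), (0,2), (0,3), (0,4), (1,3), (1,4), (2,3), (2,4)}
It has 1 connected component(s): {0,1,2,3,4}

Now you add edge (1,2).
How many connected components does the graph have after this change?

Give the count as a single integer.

Initial component count: 1
Add (1,2): endpoints already in same component. Count unchanged: 1.
New component count: 1

Answer: 1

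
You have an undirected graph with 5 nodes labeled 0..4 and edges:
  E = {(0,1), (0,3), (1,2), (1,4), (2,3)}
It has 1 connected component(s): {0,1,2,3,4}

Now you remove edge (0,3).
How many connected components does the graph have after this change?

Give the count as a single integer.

Initial component count: 1
Remove (0,3): not a bridge. Count unchanged: 1.
  After removal, components: {0,1,2,3,4}
New component count: 1

Answer: 1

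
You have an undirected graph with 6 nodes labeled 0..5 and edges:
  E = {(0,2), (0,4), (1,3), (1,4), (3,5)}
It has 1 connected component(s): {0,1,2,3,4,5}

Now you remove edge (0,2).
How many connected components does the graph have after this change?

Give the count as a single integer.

Answer: 2

Derivation:
Initial component count: 1
Remove (0,2): it was a bridge. Count increases: 1 -> 2.
  After removal, components: {0,1,3,4,5} {2}
New component count: 2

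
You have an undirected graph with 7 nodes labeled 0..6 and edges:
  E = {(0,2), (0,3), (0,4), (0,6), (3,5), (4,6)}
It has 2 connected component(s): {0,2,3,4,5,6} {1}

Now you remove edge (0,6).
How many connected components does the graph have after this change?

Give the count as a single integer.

Answer: 2

Derivation:
Initial component count: 2
Remove (0,6): not a bridge. Count unchanged: 2.
  After removal, components: {0,2,3,4,5,6} {1}
New component count: 2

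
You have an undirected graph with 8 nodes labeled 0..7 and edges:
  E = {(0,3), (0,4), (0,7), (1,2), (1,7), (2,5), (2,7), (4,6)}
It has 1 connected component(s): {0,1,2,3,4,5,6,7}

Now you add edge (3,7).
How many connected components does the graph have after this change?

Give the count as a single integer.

Initial component count: 1
Add (3,7): endpoints already in same component. Count unchanged: 1.
New component count: 1

Answer: 1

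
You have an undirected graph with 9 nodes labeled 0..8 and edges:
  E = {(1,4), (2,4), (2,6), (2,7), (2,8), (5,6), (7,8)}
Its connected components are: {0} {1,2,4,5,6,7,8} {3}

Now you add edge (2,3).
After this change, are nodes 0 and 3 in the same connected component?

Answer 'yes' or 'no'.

Initial components: {0} {1,2,4,5,6,7,8} {3}
Adding edge (2,3): merges {1,2,4,5,6,7,8} and {3}.
New components: {0} {1,2,3,4,5,6,7,8}
Are 0 and 3 in the same component? no

Answer: no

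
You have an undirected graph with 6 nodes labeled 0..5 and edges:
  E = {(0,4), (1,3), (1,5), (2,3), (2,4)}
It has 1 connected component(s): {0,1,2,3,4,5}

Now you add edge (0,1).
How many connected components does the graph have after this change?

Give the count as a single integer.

Answer: 1

Derivation:
Initial component count: 1
Add (0,1): endpoints already in same component. Count unchanged: 1.
New component count: 1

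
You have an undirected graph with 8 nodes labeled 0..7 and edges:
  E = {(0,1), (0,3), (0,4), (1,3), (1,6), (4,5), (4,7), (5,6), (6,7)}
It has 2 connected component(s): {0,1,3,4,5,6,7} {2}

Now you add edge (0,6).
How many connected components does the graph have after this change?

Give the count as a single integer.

Answer: 2

Derivation:
Initial component count: 2
Add (0,6): endpoints already in same component. Count unchanged: 2.
New component count: 2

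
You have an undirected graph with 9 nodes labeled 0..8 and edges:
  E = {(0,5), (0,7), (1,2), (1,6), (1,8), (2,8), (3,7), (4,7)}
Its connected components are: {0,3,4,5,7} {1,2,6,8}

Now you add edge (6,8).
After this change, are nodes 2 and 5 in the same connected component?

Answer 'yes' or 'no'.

Initial components: {0,3,4,5,7} {1,2,6,8}
Adding edge (6,8): both already in same component {1,2,6,8}. No change.
New components: {0,3,4,5,7} {1,2,6,8}
Are 2 and 5 in the same component? no

Answer: no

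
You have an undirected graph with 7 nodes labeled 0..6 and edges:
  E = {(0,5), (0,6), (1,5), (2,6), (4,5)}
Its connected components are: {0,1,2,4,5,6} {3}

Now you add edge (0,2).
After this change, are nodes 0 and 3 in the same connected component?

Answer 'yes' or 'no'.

Answer: no

Derivation:
Initial components: {0,1,2,4,5,6} {3}
Adding edge (0,2): both already in same component {0,1,2,4,5,6}. No change.
New components: {0,1,2,4,5,6} {3}
Are 0 and 3 in the same component? no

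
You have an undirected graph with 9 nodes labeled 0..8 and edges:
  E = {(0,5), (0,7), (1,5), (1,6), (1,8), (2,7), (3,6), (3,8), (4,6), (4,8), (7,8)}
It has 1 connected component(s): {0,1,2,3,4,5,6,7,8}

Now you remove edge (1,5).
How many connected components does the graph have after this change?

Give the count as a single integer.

Initial component count: 1
Remove (1,5): not a bridge. Count unchanged: 1.
  After removal, components: {0,1,2,3,4,5,6,7,8}
New component count: 1

Answer: 1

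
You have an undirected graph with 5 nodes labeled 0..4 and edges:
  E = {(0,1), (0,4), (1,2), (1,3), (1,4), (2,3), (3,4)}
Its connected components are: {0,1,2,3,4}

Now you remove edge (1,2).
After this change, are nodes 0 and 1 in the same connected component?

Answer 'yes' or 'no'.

Answer: yes

Derivation:
Initial components: {0,1,2,3,4}
Removing edge (1,2): not a bridge — component count unchanged at 1.
New components: {0,1,2,3,4}
Are 0 and 1 in the same component? yes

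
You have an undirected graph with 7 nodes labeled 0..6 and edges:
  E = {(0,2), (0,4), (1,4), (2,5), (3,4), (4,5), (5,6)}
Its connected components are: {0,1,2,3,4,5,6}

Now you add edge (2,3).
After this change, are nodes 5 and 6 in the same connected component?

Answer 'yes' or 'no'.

Answer: yes

Derivation:
Initial components: {0,1,2,3,4,5,6}
Adding edge (2,3): both already in same component {0,1,2,3,4,5,6}. No change.
New components: {0,1,2,3,4,5,6}
Are 5 and 6 in the same component? yes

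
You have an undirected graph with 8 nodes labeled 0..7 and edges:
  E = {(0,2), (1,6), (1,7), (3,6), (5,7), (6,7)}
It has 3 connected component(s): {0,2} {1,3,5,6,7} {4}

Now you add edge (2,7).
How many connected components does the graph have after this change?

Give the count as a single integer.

Initial component count: 3
Add (2,7): merges two components. Count decreases: 3 -> 2.
New component count: 2

Answer: 2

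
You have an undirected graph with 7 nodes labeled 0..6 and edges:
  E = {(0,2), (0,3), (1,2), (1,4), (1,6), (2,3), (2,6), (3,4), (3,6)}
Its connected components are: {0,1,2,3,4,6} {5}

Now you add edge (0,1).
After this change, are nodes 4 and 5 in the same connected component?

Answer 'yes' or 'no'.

Initial components: {0,1,2,3,4,6} {5}
Adding edge (0,1): both already in same component {0,1,2,3,4,6}. No change.
New components: {0,1,2,3,4,6} {5}
Are 4 and 5 in the same component? no

Answer: no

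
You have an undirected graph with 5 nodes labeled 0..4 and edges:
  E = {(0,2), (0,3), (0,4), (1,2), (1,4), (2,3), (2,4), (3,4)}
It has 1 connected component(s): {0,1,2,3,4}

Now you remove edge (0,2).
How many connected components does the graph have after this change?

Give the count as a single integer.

Initial component count: 1
Remove (0,2): not a bridge. Count unchanged: 1.
  After removal, components: {0,1,2,3,4}
New component count: 1

Answer: 1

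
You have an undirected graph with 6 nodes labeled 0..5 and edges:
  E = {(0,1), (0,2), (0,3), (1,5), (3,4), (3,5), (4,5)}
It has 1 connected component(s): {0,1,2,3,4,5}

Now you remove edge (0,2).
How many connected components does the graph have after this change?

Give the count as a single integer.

Initial component count: 1
Remove (0,2): it was a bridge. Count increases: 1 -> 2.
  After removal, components: {0,1,3,4,5} {2}
New component count: 2

Answer: 2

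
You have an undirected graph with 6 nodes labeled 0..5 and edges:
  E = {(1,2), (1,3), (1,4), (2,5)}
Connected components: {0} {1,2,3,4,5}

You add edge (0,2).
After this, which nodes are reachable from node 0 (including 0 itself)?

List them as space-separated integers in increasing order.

Answer: 0 1 2 3 4 5

Derivation:
Before: nodes reachable from 0: {0}
Adding (0,2): merges 0's component with another. Reachability grows.
After: nodes reachable from 0: {0,1,2,3,4,5}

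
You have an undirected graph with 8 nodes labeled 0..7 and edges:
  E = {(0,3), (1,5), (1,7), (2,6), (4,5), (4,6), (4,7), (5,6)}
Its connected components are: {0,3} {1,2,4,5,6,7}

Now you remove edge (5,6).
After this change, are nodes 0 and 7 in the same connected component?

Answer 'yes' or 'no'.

Initial components: {0,3} {1,2,4,5,6,7}
Removing edge (5,6): not a bridge — component count unchanged at 2.
New components: {0,3} {1,2,4,5,6,7}
Are 0 and 7 in the same component? no

Answer: no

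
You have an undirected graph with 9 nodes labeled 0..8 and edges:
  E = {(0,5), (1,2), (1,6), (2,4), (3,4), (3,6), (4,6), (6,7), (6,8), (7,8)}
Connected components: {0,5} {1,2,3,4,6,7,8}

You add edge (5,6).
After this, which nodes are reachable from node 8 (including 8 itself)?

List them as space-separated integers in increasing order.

Before: nodes reachable from 8: {1,2,3,4,6,7,8}
Adding (5,6): merges 8's component with another. Reachability grows.
After: nodes reachable from 8: {0,1,2,3,4,5,6,7,8}

Answer: 0 1 2 3 4 5 6 7 8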